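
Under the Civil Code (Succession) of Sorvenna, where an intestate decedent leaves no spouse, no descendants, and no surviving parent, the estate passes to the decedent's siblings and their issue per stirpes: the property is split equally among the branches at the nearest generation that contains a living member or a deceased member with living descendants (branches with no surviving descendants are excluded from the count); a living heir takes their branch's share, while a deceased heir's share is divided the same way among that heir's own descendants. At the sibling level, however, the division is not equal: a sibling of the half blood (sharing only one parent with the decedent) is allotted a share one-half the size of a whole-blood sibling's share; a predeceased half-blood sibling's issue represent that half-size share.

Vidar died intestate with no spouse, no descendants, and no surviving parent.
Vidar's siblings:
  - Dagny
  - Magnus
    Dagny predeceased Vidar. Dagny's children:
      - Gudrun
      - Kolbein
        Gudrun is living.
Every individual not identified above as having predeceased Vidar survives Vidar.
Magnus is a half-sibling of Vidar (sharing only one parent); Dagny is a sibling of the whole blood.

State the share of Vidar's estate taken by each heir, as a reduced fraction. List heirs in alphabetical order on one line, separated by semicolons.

Gudrun 1/3; Kolbein 1/3; Magnus 1/3

No spouse, descendants, or parent survives, so the estate passes to Vidar's siblings per stirpes.
Half-blood siblings count for one-half the weight of whole-blood siblings at the initial division.
Dividing 1 in proportion to weights (total weight 3/2): Dagny (weight 1) → 2/3; Magnus (weight 1/2) → 1/3.
Dagny predeceased; the 2/3 allotted to Dagny's branch passes to Dagny's issue by representation.
The 2/3 is divided into 2 equal shares of 1/3 among Gudrun, Kolbein.
Gudrun is living and takes 1/3.
Kolbein is living and takes 1/3.
Magnus is living and takes 1/3.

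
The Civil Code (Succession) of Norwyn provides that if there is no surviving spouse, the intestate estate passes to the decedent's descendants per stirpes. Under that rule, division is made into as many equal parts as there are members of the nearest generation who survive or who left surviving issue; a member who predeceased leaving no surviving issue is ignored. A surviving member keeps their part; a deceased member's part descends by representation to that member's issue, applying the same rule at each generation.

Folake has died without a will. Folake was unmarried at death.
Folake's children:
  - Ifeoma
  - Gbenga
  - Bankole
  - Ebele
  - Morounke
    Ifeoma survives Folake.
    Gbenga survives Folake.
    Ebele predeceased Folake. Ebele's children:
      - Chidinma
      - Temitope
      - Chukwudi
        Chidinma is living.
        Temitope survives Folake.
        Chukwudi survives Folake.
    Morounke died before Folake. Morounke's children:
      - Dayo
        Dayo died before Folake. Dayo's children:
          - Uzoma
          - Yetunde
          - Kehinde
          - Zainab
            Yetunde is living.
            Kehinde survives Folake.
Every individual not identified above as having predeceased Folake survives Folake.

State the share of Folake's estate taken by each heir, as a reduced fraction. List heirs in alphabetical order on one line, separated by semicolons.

Bankole 1/5; Chidinma 1/15; Chukwudi 1/15; Gbenga 1/5; Ifeoma 1/5; Kehinde 1/20; Temitope 1/15; Uzoma 1/20; Yetunde 1/20; Zainab 1/20

There is no surviving spouse, so the entire estate passes to Folake's descendants per stirpes.
The estate is divided into 5 equal shares of 1/5 among Ifeoma, Gbenga, Bankole, Ebele, Morounke.
Ifeoma is living and takes 1/5.
Gbenga is living and takes 1/5.
Bankole is living and takes 1/5.
Ebele predeceased; the 1/5 allotted to Ebele's branch passes to Ebele's issue by representation.
The 1/5 is divided into 3 equal shares of 1/15 among Chidinma, Temitope, Chukwudi.
Chidinma is living and takes 1/15.
Temitope is living and takes 1/15.
Chukwudi is living and takes 1/15.
Morounke predeceased; the 1/5 allotted to Morounke's branch passes to Morounke's issue by representation.
Dayo's line is the sole branch at this level, so the full 1/5 passes to Dayo's issue by representation.
The 1/5 is divided into 4 equal shares of 1/20 among Uzoma, Yetunde, Kehinde, Zainab.
Uzoma is living and takes 1/20.
Yetunde is living and takes 1/20.
Kehinde is living and takes 1/20.
Zainab is living and takes 1/20.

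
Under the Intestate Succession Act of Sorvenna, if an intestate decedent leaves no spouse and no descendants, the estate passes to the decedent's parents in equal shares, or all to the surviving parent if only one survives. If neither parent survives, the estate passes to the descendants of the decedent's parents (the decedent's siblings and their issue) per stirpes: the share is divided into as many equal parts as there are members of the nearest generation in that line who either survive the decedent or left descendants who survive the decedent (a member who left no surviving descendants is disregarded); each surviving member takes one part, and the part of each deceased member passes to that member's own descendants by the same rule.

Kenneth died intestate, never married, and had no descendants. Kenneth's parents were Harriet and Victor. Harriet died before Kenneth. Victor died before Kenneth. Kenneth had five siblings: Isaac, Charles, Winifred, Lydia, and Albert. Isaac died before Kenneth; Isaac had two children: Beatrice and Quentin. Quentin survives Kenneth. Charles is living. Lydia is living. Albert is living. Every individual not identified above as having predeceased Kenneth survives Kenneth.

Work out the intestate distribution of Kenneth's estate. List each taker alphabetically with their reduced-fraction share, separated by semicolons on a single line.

Neither parent survives and there are no descendants, so the estate passes to Kenneth's siblings and their issue per stirpes.
The estate is divided into 5 equal shares of 1/5 among Isaac, Charles, Winifred, Lydia, Albert.
Isaac predeceased; the 1/5 allotted to Isaac's branch passes to Isaac's issue by representation.
The 1/5 is divided into 2 equal shares of 1/10 among Beatrice, Quentin.
Beatrice is living and takes 1/10.
Quentin is living and takes 1/10.
Charles is living and takes 1/5.
Winifred is living and takes 1/5.
Lydia is living and takes 1/5.
Albert is living and takes 1/5.

Albert 1/5; Beatrice 1/10; Charles 1/5; Lydia 1/5; Quentin 1/10; Winifred 1/5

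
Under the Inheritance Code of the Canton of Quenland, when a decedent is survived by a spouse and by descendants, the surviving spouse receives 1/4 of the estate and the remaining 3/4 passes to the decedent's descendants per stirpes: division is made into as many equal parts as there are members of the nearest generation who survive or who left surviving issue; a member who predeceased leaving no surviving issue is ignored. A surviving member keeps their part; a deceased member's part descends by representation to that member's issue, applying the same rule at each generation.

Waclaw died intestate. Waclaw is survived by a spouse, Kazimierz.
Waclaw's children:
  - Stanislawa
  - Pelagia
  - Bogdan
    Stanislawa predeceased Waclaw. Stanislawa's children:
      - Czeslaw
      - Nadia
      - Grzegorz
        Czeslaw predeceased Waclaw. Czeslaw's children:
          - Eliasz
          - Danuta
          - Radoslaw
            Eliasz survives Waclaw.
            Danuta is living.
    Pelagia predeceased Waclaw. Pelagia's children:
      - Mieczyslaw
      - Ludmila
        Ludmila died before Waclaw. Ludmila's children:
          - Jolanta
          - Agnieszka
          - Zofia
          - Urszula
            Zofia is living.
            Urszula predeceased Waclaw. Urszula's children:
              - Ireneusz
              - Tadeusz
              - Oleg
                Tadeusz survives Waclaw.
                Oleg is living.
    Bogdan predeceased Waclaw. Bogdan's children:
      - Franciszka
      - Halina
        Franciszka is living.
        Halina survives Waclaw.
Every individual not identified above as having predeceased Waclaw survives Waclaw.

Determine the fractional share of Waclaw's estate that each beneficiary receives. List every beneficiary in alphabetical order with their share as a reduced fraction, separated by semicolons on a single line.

Agnieszka 1/32; Danuta 1/36; Eliasz 1/36; Franciszka 1/8; Grzegorz 1/12; Halina 1/8; Ireneusz 1/96; Jolanta 1/32; Kazimierz 1/4; Mieczyslaw 1/8; Nadia 1/12; Oleg 1/96; Radoslaw 1/36; Tadeusz 1/96; Zofia 1/32

Kazimierz, as surviving spouse, takes 1/4.
The remaining 3/4 passes to Waclaw's descendants per stirpes.
The 3/4 is divided into 3 equal shares of 1/4 among Stanislawa, Pelagia, Bogdan.
Stanislawa predeceased; the 1/4 allotted to Stanislawa's branch passes to Stanislawa's issue by representation.
The 1/4 is divided into 3 equal shares of 1/12 among Czeslaw, Nadia, Grzegorz.
Czeslaw predeceased; the 1/12 allotted to Czeslaw's branch passes to Czeslaw's issue by representation.
The 1/12 is divided into 3 equal shares of 1/36 among Eliasz, Danuta, Radoslaw.
Eliasz is living and takes 1/36.
Danuta is living and takes 1/36.
Radoslaw is living and takes 1/36.
Nadia is living and takes 1/12.
Grzegorz is living and takes 1/12.
Pelagia predeceased; the 1/4 allotted to Pelagia's branch passes to Pelagia's issue by representation.
The 1/4 is divided into 2 equal shares of 1/8 among Mieczyslaw, Ludmila.
Mieczyslaw is living and takes 1/8.
Ludmila predeceased; the 1/8 allotted to Ludmila's branch passes to Ludmila's issue by representation.
The 1/8 is divided into 4 equal shares of 1/32 among Jolanta, Agnieszka, Zofia, Urszula.
Jolanta is living and takes 1/32.
Agnieszka is living and takes 1/32.
Zofia is living and takes 1/32.
Urszula predeceased; the 1/32 allotted to Urszula's branch passes to Urszula's issue by representation.
The 1/32 is divided into 3 equal shares of 1/96 among Ireneusz, Tadeusz, Oleg.
Ireneusz is living and takes 1/96.
Tadeusz is living and takes 1/96.
Oleg is living and takes 1/96.
Bogdan predeceased; the 1/4 allotted to Bogdan's branch passes to Bogdan's issue by representation.
The 1/4 is divided into 2 equal shares of 1/8 among Franciszka, Halina.
Franciszka is living and takes 1/8.
Halina is living and takes 1/8.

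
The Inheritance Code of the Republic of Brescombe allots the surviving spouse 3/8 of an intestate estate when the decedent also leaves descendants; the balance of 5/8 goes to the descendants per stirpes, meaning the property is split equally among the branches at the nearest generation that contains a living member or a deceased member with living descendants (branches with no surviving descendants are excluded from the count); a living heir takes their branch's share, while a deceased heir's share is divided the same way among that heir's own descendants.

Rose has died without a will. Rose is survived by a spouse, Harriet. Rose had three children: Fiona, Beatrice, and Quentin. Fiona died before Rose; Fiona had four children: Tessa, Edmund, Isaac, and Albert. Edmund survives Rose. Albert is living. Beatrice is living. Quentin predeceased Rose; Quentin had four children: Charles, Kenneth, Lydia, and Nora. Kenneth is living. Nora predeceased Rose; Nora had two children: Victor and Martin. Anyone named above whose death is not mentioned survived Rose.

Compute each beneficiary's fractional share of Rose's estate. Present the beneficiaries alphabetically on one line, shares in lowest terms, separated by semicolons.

Albert 5/96; Beatrice 5/24; Charles 5/96; Edmund 5/96; Harriet 3/8; Isaac 5/96; Kenneth 5/96; Lydia 5/96; Martin 5/192; Tessa 5/96; Victor 5/192

Harriet, as surviving spouse, takes 3/8.
The remaining 5/8 passes to Rose's descendants per stirpes.
The 5/8 is divided into 3 equal shares of 5/24 among Fiona, Beatrice, Quentin.
Fiona predeceased; the 5/24 allotted to Fiona's branch passes to Fiona's issue by representation.
The 5/24 is divided into 4 equal shares of 5/96 among Tessa, Edmund, Isaac, Albert.
Tessa is living and takes 5/96.
Edmund is living and takes 5/96.
Isaac is living and takes 5/96.
Albert is living and takes 5/96.
Beatrice is living and takes 5/24.
Quentin predeceased; the 5/24 allotted to Quentin's branch passes to Quentin's issue by representation.
The 5/24 is divided into 4 equal shares of 5/96 among Charles, Kenneth, Lydia, Nora.
Charles is living and takes 5/96.
Kenneth is living and takes 5/96.
Lydia is living and takes 5/96.
Nora predeceased; the 5/96 allotted to Nora's branch passes to Nora's issue by representation.
The 5/96 is divided into 2 equal shares of 5/192 among Victor, Martin.
Victor is living and takes 5/192.
Martin is living and takes 5/192.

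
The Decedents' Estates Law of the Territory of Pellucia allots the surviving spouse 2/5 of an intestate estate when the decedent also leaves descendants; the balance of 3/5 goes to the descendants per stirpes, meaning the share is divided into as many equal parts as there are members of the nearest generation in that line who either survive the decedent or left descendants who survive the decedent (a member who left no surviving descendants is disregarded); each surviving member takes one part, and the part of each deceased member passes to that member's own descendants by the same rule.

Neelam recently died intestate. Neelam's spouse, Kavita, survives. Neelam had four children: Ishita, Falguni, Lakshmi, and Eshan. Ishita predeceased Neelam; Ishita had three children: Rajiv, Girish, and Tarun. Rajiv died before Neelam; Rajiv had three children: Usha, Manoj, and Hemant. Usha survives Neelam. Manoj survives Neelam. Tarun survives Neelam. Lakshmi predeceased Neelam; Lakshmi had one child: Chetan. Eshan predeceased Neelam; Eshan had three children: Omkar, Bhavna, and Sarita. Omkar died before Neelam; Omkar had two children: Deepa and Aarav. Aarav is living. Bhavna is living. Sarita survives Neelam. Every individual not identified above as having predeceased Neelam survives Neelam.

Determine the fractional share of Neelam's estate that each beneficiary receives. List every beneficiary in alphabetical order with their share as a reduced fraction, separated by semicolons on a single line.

Kavita, as surviving spouse, takes 2/5.
The remaining 3/5 passes to Neelam's descendants per stirpes.
The 3/5 is divided into 4 equal shares of 3/20 among Ishita, Falguni, Lakshmi, Eshan.
Ishita predeceased; the 3/20 allotted to Ishita's branch passes to Ishita's issue by representation.
The 3/20 is divided into 3 equal shares of 1/20 among Rajiv, Girish, Tarun.
Rajiv predeceased; the 1/20 allotted to Rajiv's branch passes to Rajiv's issue by representation.
The 1/20 is divided into 3 equal shares of 1/60 among Usha, Manoj, Hemant.
Usha is living and takes 1/60.
Manoj is living and takes 1/60.
Hemant is living and takes 1/60.
Girish is living and takes 1/20.
Tarun is living and takes 1/20.
Falguni is living and takes 3/20.
Lakshmi predeceased; the 3/20 allotted to Lakshmi's branch passes to Lakshmi's issue by representation.
Chetan is the sole taker at this level and receives the full 3/20.
Eshan predeceased; the 3/20 allotted to Eshan's branch passes to Eshan's issue by representation.
The 3/20 is divided into 3 equal shares of 1/20 among Omkar, Bhavna, Sarita.
Omkar predeceased; the 1/20 allotted to Omkar's branch passes to Omkar's issue by representation.
The 1/20 is divided into 2 equal shares of 1/40 among Deepa, Aarav.
Deepa is living and takes 1/40.
Aarav is living and takes 1/40.
Bhavna is living and takes 1/20.
Sarita is living and takes 1/20.

Aarav 1/40; Bhavna 1/20; Chetan 3/20; Deepa 1/40; Falguni 3/20; Girish 1/20; Hemant 1/60; Kavita 2/5; Manoj 1/60; Sarita 1/20; Tarun 1/20; Usha 1/60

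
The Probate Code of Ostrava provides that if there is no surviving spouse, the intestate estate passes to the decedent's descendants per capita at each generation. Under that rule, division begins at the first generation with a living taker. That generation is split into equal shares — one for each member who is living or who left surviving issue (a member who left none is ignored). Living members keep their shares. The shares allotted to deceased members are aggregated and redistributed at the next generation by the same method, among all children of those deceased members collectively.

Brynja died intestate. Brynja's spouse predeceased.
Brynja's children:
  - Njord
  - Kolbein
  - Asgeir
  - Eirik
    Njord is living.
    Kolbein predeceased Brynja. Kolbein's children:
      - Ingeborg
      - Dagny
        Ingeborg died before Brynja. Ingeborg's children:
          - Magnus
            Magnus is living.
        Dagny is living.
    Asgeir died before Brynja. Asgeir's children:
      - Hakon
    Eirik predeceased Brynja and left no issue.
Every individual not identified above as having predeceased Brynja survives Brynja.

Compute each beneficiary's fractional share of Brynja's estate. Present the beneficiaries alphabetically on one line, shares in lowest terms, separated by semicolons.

Dagny 2/9; Hakon 2/9; Magnus 2/9; Njord 1/3

There is no surviving spouse, so the entire estate passes to Brynja's descendants per capita at each generation.
At generation 1 (Njord, Kolbein, Asgeir) there are 3 shares of (1)/3 = 1/3 each.
Living: Njord — each takes 1/3.
Deceased: Kolbein and Asgeir. Their combined 2/3 is pooled and carried to generation 2.
At generation 2 (Ingeborg, Dagny, Hakon) there are 3 shares of (2/3)/3 = 2/9 each.
Living: Dagny and Hakon — each takes 2/9.
Deceased: Ingeborg. That 2/9 share is carried to generation 3.
At generation 3 (Magnus) there are 1 shares of (2/9)/1 = 2/9 each.
Living: Magnus — each takes 2/9.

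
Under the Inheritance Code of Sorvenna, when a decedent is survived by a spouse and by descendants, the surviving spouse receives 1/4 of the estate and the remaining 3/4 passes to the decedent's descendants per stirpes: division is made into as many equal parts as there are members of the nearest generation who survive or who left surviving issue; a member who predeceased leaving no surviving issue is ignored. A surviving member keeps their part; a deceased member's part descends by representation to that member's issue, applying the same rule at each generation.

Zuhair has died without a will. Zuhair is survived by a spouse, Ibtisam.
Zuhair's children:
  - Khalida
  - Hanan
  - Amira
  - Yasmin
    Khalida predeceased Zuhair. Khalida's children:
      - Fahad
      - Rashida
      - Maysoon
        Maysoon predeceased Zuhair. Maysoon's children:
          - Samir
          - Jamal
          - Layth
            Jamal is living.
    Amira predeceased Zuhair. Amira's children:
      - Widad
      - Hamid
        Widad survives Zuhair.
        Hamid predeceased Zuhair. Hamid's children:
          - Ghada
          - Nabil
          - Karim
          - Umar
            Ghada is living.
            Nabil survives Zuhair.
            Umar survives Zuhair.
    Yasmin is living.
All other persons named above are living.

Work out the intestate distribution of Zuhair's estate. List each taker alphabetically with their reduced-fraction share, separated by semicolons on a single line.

Fahad 1/16; Ghada 3/128; Hanan 3/16; Ibtisam 1/4; Jamal 1/48; Karim 3/128; Layth 1/48; Nabil 3/128; Rashida 1/16; Samir 1/48; Umar 3/128; Widad 3/32; Yasmin 3/16

Ibtisam, as surviving spouse, takes 1/4.
The remaining 3/4 passes to Zuhair's descendants per stirpes.
The 3/4 is divided into 4 equal shares of 3/16 among Khalida, Hanan, Amira, Yasmin.
Khalida predeceased; the 3/16 allotted to Khalida's branch passes to Khalida's issue by representation.
The 3/16 is divided into 3 equal shares of 1/16 among Fahad, Rashida, Maysoon.
Fahad is living and takes 1/16.
Rashida is living and takes 1/16.
Maysoon predeceased; the 1/16 allotted to Maysoon's branch passes to Maysoon's issue by representation.
The 1/16 is divided into 3 equal shares of 1/48 among Samir, Jamal, Layth.
Samir is living and takes 1/48.
Jamal is living and takes 1/48.
Layth is living and takes 1/48.
Hanan is living and takes 3/16.
Amira predeceased; the 3/16 allotted to Amira's branch passes to Amira's issue by representation.
The 3/16 is divided into 2 equal shares of 3/32 among Widad, Hamid.
Widad is living and takes 3/32.
Hamid predeceased; the 3/32 allotted to Hamid's branch passes to Hamid's issue by representation.
The 3/32 is divided into 4 equal shares of 3/128 among Ghada, Nabil, Karim, Umar.
Ghada is living and takes 3/128.
Nabil is living and takes 3/128.
Karim is living and takes 3/128.
Umar is living and takes 3/128.
Yasmin is living and takes 3/16.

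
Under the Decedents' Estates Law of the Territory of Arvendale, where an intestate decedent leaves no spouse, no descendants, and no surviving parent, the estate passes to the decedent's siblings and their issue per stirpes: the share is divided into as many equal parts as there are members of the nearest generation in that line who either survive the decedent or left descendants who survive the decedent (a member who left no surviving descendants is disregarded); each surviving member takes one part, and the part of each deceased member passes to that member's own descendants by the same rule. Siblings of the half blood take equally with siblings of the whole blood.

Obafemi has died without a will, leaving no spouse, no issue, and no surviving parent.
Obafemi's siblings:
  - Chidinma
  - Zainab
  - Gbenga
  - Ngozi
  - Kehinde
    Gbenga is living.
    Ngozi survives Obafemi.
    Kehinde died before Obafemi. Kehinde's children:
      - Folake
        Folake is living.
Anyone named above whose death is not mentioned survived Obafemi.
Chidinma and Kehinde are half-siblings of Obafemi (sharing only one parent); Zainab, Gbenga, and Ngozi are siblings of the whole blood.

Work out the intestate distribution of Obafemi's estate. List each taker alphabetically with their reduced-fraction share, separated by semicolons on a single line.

Chidinma 1/5; Folake 1/5; Gbenga 1/5; Ngozi 1/5; Zainab 1/5

No spouse, descendants, or parent survives, so the estate passes to Obafemi's siblings per stirpes.
Half-blood and whole-blood siblings take equally under the stated rule.
The estate is divided into 5 equal shares of 1/5 among Chidinma, Zainab, Gbenga, Ngozi, Kehinde.
Chidinma is living and takes 1/5.
Zainab is living and takes 1/5.
Gbenga is living and takes 1/5.
Ngozi is living and takes 1/5.
Kehinde predeceased; the 1/5 allotted to Kehinde's branch passes to Kehinde's issue by representation.
Folake is the sole taker at this level and receives the full 1/5.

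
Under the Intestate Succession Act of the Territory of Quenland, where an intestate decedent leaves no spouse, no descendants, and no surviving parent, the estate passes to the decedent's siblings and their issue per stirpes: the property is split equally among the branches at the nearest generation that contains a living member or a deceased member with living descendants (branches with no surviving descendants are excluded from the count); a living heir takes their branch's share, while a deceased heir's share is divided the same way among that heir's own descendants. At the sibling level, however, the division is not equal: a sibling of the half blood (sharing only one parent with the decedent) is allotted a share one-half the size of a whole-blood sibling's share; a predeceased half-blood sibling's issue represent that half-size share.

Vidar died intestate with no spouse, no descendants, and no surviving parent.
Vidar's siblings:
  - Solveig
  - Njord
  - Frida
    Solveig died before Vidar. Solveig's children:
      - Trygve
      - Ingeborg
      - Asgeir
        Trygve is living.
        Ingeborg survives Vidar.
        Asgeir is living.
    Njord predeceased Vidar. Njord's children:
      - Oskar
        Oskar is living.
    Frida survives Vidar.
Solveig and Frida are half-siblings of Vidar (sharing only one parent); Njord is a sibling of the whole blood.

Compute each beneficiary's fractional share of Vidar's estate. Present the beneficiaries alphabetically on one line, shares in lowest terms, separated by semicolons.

No spouse, descendants, or parent survives, so the estate passes to Vidar's siblings per stirpes.
Half-blood siblings count for one-half the weight of whole-blood siblings at the initial division.
Dividing 1 in proportion to weights (total weight 2): Solveig (weight 1/2) → 1/4; Njord (weight 1) → 1/2; Frida (weight 1/2) → 1/4.
Solveig predeceased; the 1/4 allotted to Solveig's branch passes to Solveig's issue by representation.
The 1/4 is divided into 3 equal shares of 1/12 among Trygve, Ingeborg, Asgeir.
Trygve is living and takes 1/12.
Ingeborg is living and takes 1/12.
Asgeir is living and takes 1/12.
Njord predeceased; the 1/2 allotted to Njord's branch passes to Njord's issue by representation.
Oskar is the sole taker at this level and receives the full 1/2.
Frida is living and takes 1/4.

Asgeir 1/12; Frida 1/4; Ingeborg 1/12; Oskar 1/2; Trygve 1/12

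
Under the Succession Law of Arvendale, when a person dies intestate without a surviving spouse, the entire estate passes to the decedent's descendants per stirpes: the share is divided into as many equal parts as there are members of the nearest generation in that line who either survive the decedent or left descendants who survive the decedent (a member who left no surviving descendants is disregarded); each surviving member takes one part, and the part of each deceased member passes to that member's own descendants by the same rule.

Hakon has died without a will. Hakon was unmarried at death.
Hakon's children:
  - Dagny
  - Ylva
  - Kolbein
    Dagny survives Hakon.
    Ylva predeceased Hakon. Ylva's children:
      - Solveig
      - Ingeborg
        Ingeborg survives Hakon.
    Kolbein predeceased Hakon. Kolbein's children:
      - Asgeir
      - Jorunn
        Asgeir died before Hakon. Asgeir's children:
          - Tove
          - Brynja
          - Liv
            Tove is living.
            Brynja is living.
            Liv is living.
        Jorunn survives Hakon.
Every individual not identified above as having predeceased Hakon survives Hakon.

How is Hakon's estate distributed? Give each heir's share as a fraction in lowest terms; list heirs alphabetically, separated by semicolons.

There is no surviving spouse, so the entire estate passes to Hakon's descendants per stirpes.
The estate is divided into 3 equal shares of 1/3 among Dagny, Ylva, Kolbein.
Dagny is living and takes 1/3.
Ylva predeceased; the 1/3 allotted to Ylva's branch passes to Ylva's issue by representation.
The 1/3 is divided into 2 equal shares of 1/6 among Solveig, Ingeborg.
Solveig is living and takes 1/6.
Ingeborg is living and takes 1/6.
Kolbein predeceased; the 1/3 allotted to Kolbein's branch passes to Kolbein's issue by representation.
The 1/3 is divided into 2 equal shares of 1/6 among Asgeir, Jorunn.
Asgeir predeceased; the 1/6 allotted to Asgeir's branch passes to Asgeir's issue by representation.
The 1/6 is divided into 3 equal shares of 1/18 among Tove, Brynja, Liv.
Tove is living and takes 1/18.
Brynja is living and takes 1/18.
Liv is living and takes 1/18.
Jorunn is living and takes 1/6.

Brynja 1/18; Dagny 1/3; Ingeborg 1/6; Jorunn 1/6; Liv 1/18; Solveig 1/6; Tove 1/18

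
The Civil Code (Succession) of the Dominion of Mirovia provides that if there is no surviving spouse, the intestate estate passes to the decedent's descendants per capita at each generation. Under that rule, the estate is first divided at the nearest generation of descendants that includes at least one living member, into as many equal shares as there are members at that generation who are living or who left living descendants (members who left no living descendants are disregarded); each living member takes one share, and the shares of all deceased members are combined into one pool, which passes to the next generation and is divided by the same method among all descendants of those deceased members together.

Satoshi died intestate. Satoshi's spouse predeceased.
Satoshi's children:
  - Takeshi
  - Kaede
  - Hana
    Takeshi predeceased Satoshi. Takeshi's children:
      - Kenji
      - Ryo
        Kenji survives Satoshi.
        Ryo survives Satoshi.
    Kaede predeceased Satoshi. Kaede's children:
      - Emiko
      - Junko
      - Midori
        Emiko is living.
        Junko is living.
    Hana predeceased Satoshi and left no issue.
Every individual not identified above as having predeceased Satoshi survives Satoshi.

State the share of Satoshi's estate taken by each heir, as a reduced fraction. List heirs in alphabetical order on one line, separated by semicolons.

Emiko 1/5; Junko 1/5; Kenji 1/5; Midori 1/5; Ryo 1/5

There is no surviving spouse, so the entire estate passes to Satoshi's descendants per capita at each generation.
No one at generation 1 (Takeshi, Kaede) is living; moving to the next generation.
At generation 2 (Kenji, Ryo, Emiko, Junko, Midori) there are 5 shares of (1)/5 = 1/5 each.
Living: Kenji, Ryo, Emiko, Junko, and Midori — each takes 1/5.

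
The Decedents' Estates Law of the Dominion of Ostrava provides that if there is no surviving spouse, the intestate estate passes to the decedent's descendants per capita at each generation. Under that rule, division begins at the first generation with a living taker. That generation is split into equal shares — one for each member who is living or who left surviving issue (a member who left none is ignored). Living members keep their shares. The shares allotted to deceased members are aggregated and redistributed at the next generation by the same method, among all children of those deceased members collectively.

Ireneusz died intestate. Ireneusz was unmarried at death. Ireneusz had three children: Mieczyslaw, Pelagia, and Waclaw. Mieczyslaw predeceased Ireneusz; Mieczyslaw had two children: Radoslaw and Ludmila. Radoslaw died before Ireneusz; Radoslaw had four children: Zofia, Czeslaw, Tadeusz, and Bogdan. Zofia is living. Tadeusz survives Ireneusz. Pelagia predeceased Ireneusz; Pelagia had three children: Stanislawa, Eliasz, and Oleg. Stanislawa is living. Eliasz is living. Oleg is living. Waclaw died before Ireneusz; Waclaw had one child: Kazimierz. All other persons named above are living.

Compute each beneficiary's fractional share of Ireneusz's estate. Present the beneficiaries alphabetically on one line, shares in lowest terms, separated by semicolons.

Bogdan 1/24; Czeslaw 1/24; Eliasz 1/6; Kazimierz 1/6; Ludmila 1/6; Oleg 1/6; Stanislawa 1/6; Tadeusz 1/24; Zofia 1/24

There is no surviving spouse, so the entire estate passes to Ireneusz's descendants per capita at each generation.
No one at generation 1 (Mieczyslaw, Pelagia, Waclaw) is living; moving to the next generation.
At generation 2 (Radoslaw, Ludmila, Stanislawa, Eliasz, Oleg, Kazimierz) there are 6 shares of (1)/6 = 1/6 each.
Living: Ludmila, Stanislawa, Eliasz, Oleg, and Kazimierz — each takes 1/6.
Deceased: Radoslaw. That 1/6 share is carried to generation 3.
At generation 3 (Zofia, Czeslaw, Tadeusz, Bogdan) there are 4 shares of (1/6)/4 = 1/24 each.
Living: Zofia, Czeslaw, Tadeusz, and Bogdan — each takes 1/24.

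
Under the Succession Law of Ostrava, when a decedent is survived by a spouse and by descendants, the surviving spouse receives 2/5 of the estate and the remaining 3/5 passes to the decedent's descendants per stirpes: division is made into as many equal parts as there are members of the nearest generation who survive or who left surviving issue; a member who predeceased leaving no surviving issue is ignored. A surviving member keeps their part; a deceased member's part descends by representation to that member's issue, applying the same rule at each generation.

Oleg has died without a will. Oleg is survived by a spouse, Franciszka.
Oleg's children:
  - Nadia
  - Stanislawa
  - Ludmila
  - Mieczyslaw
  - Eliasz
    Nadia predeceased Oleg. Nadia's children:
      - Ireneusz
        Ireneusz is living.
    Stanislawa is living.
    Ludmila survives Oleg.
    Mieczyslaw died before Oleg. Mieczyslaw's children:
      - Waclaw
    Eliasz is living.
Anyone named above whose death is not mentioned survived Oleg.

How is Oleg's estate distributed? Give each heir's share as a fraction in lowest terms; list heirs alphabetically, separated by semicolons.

Eliasz 3/25; Franciszka 2/5; Ireneusz 3/25; Ludmila 3/25; Stanislawa 3/25; Waclaw 3/25

Franciszka, as surviving spouse, takes 2/5.
The remaining 3/5 passes to Oleg's descendants per stirpes.
The 3/5 is divided into 5 equal shares of 3/25 among Nadia, Stanislawa, Ludmila, Mieczyslaw, Eliasz.
Nadia predeceased; the 3/25 allotted to Nadia's branch passes to Nadia's issue by representation.
Ireneusz is the sole taker at this level and receives the full 3/25.
Stanislawa is living and takes 3/25.
Ludmila is living and takes 3/25.
Mieczyslaw predeceased; the 3/25 allotted to Mieczyslaw's branch passes to Mieczyslaw's issue by representation.
Waclaw is the sole taker at this level and receives the full 3/25.
Eliasz is living and takes 3/25.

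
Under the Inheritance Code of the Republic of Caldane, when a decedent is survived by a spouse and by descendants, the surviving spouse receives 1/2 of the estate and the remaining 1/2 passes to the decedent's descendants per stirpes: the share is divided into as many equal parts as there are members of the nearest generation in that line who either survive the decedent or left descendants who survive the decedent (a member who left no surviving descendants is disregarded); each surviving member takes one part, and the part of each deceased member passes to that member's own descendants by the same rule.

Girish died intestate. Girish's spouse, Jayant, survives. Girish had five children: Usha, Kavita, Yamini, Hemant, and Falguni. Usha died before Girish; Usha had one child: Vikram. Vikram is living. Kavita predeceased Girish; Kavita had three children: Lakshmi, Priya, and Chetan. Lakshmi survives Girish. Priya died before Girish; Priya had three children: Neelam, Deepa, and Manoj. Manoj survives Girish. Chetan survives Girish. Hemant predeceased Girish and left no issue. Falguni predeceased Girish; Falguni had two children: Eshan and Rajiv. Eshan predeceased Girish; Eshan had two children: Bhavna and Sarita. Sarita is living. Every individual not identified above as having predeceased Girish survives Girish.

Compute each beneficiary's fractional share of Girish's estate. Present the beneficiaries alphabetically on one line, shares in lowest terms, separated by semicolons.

Jayant, as surviving spouse, takes 1/2.
The remaining 1/2 passes to Girish's descendants per stirpes.
Hemant left no surviving issue, so that branch lapses and is disregarded.
The 1/2 is divided into 4 equal shares of 1/8 among Usha, Kavita, Yamini, Falguni.
Usha predeceased; the 1/8 allotted to Usha's branch passes to Usha's issue by representation.
Vikram is the sole taker at this level and receives the full 1/8.
Kavita predeceased; the 1/8 allotted to Kavita's branch passes to Kavita's issue by representation.
The 1/8 is divided into 3 equal shares of 1/24 among Lakshmi, Priya, Chetan.
Lakshmi is living and takes 1/24.
Priya predeceased; the 1/24 allotted to Priya's branch passes to Priya's issue by representation.
The 1/24 is divided into 3 equal shares of 1/72 among Neelam, Deepa, Manoj.
Neelam is living and takes 1/72.
Deepa is living and takes 1/72.
Manoj is living and takes 1/72.
Chetan is living and takes 1/24.
Yamini is living and takes 1/8.
Falguni predeceased; the 1/8 allotted to Falguni's branch passes to Falguni's issue by representation.
The 1/8 is divided into 2 equal shares of 1/16 among Eshan, Rajiv.
Eshan predeceased; the 1/16 allotted to Eshan's branch passes to Eshan's issue by representation.
The 1/16 is divided into 2 equal shares of 1/32 among Bhavna, Sarita.
Bhavna is living and takes 1/32.
Sarita is living and takes 1/32.
Rajiv is living and takes 1/16.

Bhavna 1/32; Chetan 1/24; Deepa 1/72; Jayant 1/2; Lakshmi 1/24; Manoj 1/72; Neelam 1/72; Rajiv 1/16; Sarita 1/32; Vikram 1/8; Yamini 1/8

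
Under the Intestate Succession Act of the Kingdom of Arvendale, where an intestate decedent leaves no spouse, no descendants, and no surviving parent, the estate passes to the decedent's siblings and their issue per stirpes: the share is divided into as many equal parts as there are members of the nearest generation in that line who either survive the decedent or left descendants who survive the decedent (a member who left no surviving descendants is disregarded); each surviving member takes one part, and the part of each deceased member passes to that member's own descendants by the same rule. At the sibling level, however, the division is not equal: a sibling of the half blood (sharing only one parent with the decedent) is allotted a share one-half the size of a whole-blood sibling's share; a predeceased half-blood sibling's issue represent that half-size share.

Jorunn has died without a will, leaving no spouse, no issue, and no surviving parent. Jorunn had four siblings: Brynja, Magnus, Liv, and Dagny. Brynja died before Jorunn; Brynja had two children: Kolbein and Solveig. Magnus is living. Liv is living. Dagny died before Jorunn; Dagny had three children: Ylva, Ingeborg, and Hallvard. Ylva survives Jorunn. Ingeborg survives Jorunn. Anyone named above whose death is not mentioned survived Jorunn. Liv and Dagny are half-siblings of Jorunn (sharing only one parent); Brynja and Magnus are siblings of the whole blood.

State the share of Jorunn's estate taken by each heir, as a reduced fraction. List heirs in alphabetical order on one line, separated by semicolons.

Hallvard 1/18; Ingeborg 1/18; Kolbein 1/6; Liv 1/6; Magnus 1/3; Solveig 1/6; Ylva 1/18

No spouse, descendants, or parent survives, so the estate passes to Jorunn's siblings per stirpes.
Half-blood siblings count for one-half the weight of whole-blood siblings at the initial division.
Dividing 1 in proportion to weights (total weight 3): Brynja (weight 1) → 1/3; Magnus (weight 1) → 1/3; Liv (weight 1/2) → 1/6; Dagny (weight 1/2) → 1/6.
Brynja predeceased; the 1/3 allotted to Brynja's branch passes to Brynja's issue by representation.
The 1/3 is divided into 2 equal shares of 1/6 among Kolbein, Solveig.
Kolbein is living and takes 1/6.
Solveig is living and takes 1/6.
Magnus is living and takes 1/3.
Liv is living and takes 1/6.
Dagny predeceased; the 1/6 allotted to Dagny's branch passes to Dagny's issue by representation.
The 1/6 is divided into 3 equal shares of 1/18 among Ylva, Ingeborg, Hallvard.
Ylva is living and takes 1/18.
Ingeborg is living and takes 1/18.
Hallvard is living and takes 1/18.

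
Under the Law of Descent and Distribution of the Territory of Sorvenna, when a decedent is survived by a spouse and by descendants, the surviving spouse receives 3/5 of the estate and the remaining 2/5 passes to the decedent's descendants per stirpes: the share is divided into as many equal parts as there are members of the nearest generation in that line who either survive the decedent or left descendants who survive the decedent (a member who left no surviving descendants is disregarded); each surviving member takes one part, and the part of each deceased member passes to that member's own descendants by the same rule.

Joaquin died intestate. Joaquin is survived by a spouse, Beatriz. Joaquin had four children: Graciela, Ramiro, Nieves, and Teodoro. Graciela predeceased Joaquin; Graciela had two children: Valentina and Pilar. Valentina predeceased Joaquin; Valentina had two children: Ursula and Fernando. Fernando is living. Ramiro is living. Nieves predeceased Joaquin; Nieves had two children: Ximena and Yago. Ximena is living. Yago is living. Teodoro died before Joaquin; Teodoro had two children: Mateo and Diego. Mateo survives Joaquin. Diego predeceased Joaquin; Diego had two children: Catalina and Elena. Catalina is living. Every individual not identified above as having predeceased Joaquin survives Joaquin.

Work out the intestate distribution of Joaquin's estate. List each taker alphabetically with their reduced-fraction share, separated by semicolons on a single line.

Beatriz 3/5; Catalina 1/40; Elena 1/40; Fernando 1/40; Mateo 1/20; Pilar 1/20; Ramiro 1/10; Ursula 1/40; Ximena 1/20; Yago 1/20

Beatriz, as surviving spouse, takes 3/5.
The remaining 2/5 passes to Joaquin's descendants per stirpes.
The 2/5 is divided into 4 equal shares of 1/10 among Graciela, Ramiro, Nieves, Teodoro.
Graciela predeceased; the 1/10 allotted to Graciela's branch passes to Graciela's issue by representation.
The 1/10 is divided into 2 equal shares of 1/20 among Valentina, Pilar.
Valentina predeceased; the 1/20 allotted to Valentina's branch passes to Valentina's issue by representation.
The 1/20 is divided into 2 equal shares of 1/40 among Ursula, Fernando.
Ursula is living and takes 1/40.
Fernando is living and takes 1/40.
Pilar is living and takes 1/20.
Ramiro is living and takes 1/10.
Nieves predeceased; the 1/10 allotted to Nieves's branch passes to Nieves's issue by representation.
The 1/10 is divided into 2 equal shares of 1/20 among Ximena, Yago.
Ximena is living and takes 1/20.
Yago is living and takes 1/20.
Teodoro predeceased; the 1/10 allotted to Teodoro's branch passes to Teodoro's issue by representation.
The 1/10 is divided into 2 equal shares of 1/20 among Mateo, Diego.
Mateo is living and takes 1/20.
Diego predeceased; the 1/20 allotted to Diego's branch passes to Diego's issue by representation.
The 1/20 is divided into 2 equal shares of 1/40 among Catalina, Elena.
Catalina is living and takes 1/40.
Elena is living and takes 1/40.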